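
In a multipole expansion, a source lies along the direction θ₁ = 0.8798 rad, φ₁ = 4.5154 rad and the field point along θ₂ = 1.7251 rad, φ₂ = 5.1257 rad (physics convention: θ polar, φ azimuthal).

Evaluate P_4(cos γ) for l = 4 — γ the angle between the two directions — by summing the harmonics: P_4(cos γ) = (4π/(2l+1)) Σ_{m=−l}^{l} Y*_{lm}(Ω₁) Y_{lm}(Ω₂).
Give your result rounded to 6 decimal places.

Summing Y*_{l m}(θ₁,φ₁)·Y_{l m}(θ₂,φ₂) over m ∈ [−4, 4]; prefactor 4π/(2·4+1) = 1.396263:
  term(m=-4) = -0.05034 - 0.04243j   from Y*(Ω₁)=0.11007 - 0.11063j, Y(Ω₂)=-0.03474 - 0.42044j
  term(m=-3) = 0.01742 + 0.06547j   from Y*(Ω₁)=0.20339 + 0.30313j, Y(Ω₂)=0.17553 + 0.06029j
  term(m=-2) = -0.03424 + 0.09376j   from Y*(Ω₁)=-0.33809 + 0.14055j, Y(Ω₂)=0.18466 - 0.20055j
  term(m=-1) = -0.00608 + 0.00425j   from Y*(Ω₁)=0.00713 + 0.03575j, Y(Ω₂)=0.08180 + 0.18651j
  term(m=+0) = -0.08821 + 0.00000j   from Y*(Ω₁)=-0.36083 + 0.00000j, Y(Ω₂)=0.24446 + 0.00000j
  term(m=+1) = -0.00608 - 0.00425j   from Y*(Ω₁)=-0.00713 + 0.03575j, Y(Ω₂)=-0.08180 + 0.18651j
  term(m=+2) = -0.03424 - 0.09376j   from Y*(Ω₁)=-0.33809 - 0.14055j, Y(Ω₂)=0.18466 + 0.20055j
  term(m=+3) = 0.01742 - 0.06547j   from Y*(Ω₁)=-0.20339 + 0.30313j, Y(Ω₂)=-0.17553 + 0.06029j
  term(m=+4) = -0.05034 + 0.04243j   from Y*(Ω₁)=0.11007 + 0.11063j, Y(Ω₂)=-0.03474 + 0.42044j
Σ over m = -0.23469 + 0.00000j; ×(4π/9) → -0.32769 + 0.00000j. Real part: -0.327695

-0.327695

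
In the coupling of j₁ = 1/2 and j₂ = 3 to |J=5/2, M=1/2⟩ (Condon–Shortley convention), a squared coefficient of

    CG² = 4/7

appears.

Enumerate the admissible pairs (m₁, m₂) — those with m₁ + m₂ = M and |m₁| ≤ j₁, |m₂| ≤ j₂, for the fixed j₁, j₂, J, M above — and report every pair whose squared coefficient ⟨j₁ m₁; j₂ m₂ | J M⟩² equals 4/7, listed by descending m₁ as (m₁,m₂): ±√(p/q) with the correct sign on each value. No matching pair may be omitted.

Admissible pairs with m₁+m₂ = M = 1/2: (-1/2,1), (1/2,0)
  (m₁,m₂)=(1/2,0): CG² = 3/7, CG = +√(3/7)
  (m₁,m₂)=(-1/2,1): CG² = 4/7, CG = −√(4/7)   ← matches the target
Pairs with CG² = 4/7: (-1/2,1): −√(4/7)

(-1/2,1): −√(4/7)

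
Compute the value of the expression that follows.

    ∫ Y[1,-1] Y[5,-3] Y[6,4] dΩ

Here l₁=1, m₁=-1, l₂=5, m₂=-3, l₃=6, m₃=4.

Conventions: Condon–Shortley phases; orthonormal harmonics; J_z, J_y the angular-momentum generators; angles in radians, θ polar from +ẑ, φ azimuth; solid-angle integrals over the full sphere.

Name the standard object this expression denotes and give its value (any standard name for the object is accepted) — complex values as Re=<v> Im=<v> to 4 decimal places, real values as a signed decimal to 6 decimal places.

This is a Gaunt coefficient — the integral of a triple product of spherical harmonics over the sphere.
Checks pass: Σm=0; 12 even; l₃=6∈[4,6].
(2·1+1)(2·5+1)(2·6+1) = 429
Δ: 0! 2! 10! / 13! → 1/858
sum: t=0:+1/14400 = 1/14400
3j²(1 5 6; 0 0 0) = Δ·Π!·Σ² = 6/143  (sign +1)
sum: t=0:+1/161280 = 1/161280
3j²(1 5 6; -1 -3 4) = Δ·Π!·Σ² = 15/286  (sign +1)
combine: 4πI² = 429·6/143·15/286 = 135/143
take √, sign +1: I = 0.27409047

Gaunt coefficient, +0.274090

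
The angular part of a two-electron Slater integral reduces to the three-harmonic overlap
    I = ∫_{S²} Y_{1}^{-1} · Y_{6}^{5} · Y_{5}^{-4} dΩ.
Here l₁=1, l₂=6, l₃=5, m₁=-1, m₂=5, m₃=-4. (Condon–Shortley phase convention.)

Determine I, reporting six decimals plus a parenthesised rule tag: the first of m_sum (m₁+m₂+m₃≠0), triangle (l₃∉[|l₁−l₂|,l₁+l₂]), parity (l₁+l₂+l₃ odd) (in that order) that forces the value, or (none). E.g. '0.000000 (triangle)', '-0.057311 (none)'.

-0.303018 (none)

Checks pass: Σm=0; 12 even; l₃=5∈[5,7].
(2·1+1)(2·6+1)(2·5+1) = 429
Δ: 2! 0! 10! / 13! → 1/858
sum: t=1:−1/14400 = -1/14400
3j²(1 6 5; 0 0 0) = Δ·Π!·Σ² = 6/143  (sign +1)
sum: t=2:+1/725760 = 1/725760
3j²(1 6 5; -1 5 -4) = Δ·Π!·Σ² = 5/78  (sign -1)
combine: 4πI² = 429·6/143·5/78 = 15/13
take √, sign -1: I = -0.30301841
No selection rule forces the value: the integral is nonzero (none).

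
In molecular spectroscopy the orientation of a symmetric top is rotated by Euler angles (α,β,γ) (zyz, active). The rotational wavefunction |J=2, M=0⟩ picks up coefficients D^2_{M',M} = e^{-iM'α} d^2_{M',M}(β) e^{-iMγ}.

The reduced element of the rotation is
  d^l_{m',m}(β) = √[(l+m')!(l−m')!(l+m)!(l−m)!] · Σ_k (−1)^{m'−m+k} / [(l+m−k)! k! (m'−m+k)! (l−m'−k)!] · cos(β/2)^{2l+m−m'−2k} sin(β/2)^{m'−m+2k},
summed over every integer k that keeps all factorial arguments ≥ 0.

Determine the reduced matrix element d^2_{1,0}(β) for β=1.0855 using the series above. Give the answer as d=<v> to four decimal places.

d=-0.5053

d^2_{1,0}(β=1.0855) via the finite sum:
With c≡cos(β/2)=0.856292 and s≡sin(β/2)=0.516493, N=[6·1·2·2]^{1/2}=4.898979
k∈{0,1} keeps every argument non-negative
  k=0: (−1)^1·4.8990/(2)·0.8563^3·0.5165^1 = -0.794337
  k=1: (−1)^2·4.8990/(2)·0.8563^1·0.5165^3 = +0.288995
d^2_{1,0}(1.0855) = -0.794337 +0.288995 = -0.505342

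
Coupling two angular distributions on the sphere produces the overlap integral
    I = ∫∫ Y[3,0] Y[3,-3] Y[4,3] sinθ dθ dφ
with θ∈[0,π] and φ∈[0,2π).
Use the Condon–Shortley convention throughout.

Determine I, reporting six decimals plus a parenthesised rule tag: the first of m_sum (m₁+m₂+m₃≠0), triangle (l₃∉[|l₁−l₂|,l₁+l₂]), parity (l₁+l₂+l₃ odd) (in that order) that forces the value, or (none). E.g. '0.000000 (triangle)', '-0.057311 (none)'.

0.203551 (none)

Rules hold: Σm=0, L=10 even, 0≤4≤6.
N = 7·7·9 = 441
Δ = 2!·4!·4!/11! = 1/34650
Racah Σ t=0..2: t=0:+1/72 t=1:−1/16 t=2:+1/72 = -5/144
⇒ 3j(3 3 4; 0 0 0)² = 2/77, sgn -1
Racah Σ t=0..0: t=0:+1/288 = 1/288
⇒ 3j(3 3 4; 0 -3 3)² = 1/22, sgn -1
4πI² = N·(3j₀)²·(3jₘ)² = 63/121
I = +1·√(0.520661/4π) = 0.20355073
No selection rule forces the value: the integral is nonzero (none).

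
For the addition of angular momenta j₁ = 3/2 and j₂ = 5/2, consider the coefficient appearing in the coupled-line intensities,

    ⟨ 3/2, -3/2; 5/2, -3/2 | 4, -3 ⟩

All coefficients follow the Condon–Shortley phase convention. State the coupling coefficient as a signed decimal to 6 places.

+√(5/8) ≈ +0.790569

j₁+j₂−J=0  J+j₁−j₂=3  J−j₁+j₂=5  j₁+j₂+J+1=9
(j₁±m₁, j₂±m₂, J±M) = (0,3,1,4,1,7)
P² = 12960
sum k=0..0:
  [0] +1/144 = 1/144
S = 1/144
C² = P²·S² = 5/8 ; C = +0.790569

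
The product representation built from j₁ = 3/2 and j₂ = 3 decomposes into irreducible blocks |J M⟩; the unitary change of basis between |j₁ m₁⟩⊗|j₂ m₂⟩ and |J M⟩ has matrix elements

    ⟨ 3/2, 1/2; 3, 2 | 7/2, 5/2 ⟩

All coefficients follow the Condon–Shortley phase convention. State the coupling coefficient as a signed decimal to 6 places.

j₁+j₂−J=1  J+j₁−j₂=2  J−j₁+j₂=5  j₁+j₂+J+1=9
(j₁±m₁, j₂±m₂, J±M) = (2,1,5,1,6,1)
P² = 6400/7
sum k=0..1:
  [0] +1/120 = 1/120
  [1] −1/48 = -1/48
S = -1/80
C² = P²·S² = 1/7 ; C = -0.377964

−√(1/7) ≈ -0.377964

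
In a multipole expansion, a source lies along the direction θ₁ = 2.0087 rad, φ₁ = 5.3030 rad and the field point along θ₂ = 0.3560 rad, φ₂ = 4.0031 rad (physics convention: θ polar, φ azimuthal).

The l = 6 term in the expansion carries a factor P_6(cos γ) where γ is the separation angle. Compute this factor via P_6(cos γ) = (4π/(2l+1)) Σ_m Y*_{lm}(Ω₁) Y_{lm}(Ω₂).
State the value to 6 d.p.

0.155018

Addition theorem: P_6(cos γ) = (4π/13) Σ_m Y*_{lm}(Ω₁) Y_{lm}(Ω₂), m = −6…6:
  [-6]  conj(Y_{6,-6})(Ω₁) = +0.245285+0.104305i ; Y_{6,-6}(Ω₂) = +0.000382+0.000777i ; Δ = +0.000013+0.000230i
  [-5]  conj(Y_{6,-5})(Ω₁) = -0.081027-0.424660i ; Y_{6,-5}(Ω₂) = +0.003177-0.007414i ; Δ = -0.003406-0.000748i
  [-4]  conj(Y_{6,-4})(Ω₁) = -0.167001+0.164926i ; Y_{6,-4}(Ω₂) = -0.043513+0.013672i ; Δ = +0.005012-0.009460i
  [-3]  conj(Y_{6,-3})(Ω₁) = -0.205479-0.041874i ; Y_{6,-3}(Ω₂) = +0.146205+0.091068i ; Δ = -0.026229-0.024835i
  [-2]  conj(Y_{6,-2})(Ω₁) = +0.118666+0.289038i ; Y_{6,-2}(Ω₂) = -0.063926-0.416717i ; Δ = +0.112861-0.067928i
  [-1]  conj(Y_{6,-1})(Ω₁) = -0.059259+0.088389i ; Y_{6,-1}(Ω₂) = -0.360598+0.420133i ; Δ = -0.015766-0.056770i
  [+0]  conj(Y_{6,0})(Ω₁) = +0.320296-0.000000i ; Y_{6,0}(Ω₂) = +0.048074+0.000000i ; Δ = +0.015398+0.000000i
  [+1]  conj(Y_{6,1})(Ω₁) = +0.059259+0.088389i ; Y_{6,1}(Ω₂) = +0.360598+0.420133i ; Δ = -0.015766+0.056770i
  [+2]  conj(Y_{6,2})(Ω₁) = +0.118666-0.289038i ; Y_{6,2}(Ω₂) = -0.063926+0.416717i ; Δ = +0.112861+0.067928i
  [+3]  conj(Y_{6,3})(Ω₁) = +0.205479-0.041874i ; Y_{6,3}(Ω₂) = -0.146205+0.091068i ; Δ = -0.026229+0.024835i
  [+4]  conj(Y_{6,4})(Ω₁) = -0.167001-0.164926i ; Y_{6,4}(Ω₂) = -0.043513-0.013672i ; Δ = +0.005012+0.009460i
  [+5]  conj(Y_{6,5})(Ω₁) = +0.081027-0.424660i ; Y_{6,5}(Ω₂) = -0.003177-0.007414i ; Δ = -0.003406+0.000748i
  [+6]  conj(Y_{6,6})(Ω₁) = +0.245285-0.104305i ; Y_{6,6}(Ω₂) = +0.000382-0.000777i ; Δ = +0.000013-0.000230i
Accumulated sum +0.160367-0.000000i; after 4π/(2l+1) scaling, +0.155018-0.000000i ⇒ P_6 = 0.155018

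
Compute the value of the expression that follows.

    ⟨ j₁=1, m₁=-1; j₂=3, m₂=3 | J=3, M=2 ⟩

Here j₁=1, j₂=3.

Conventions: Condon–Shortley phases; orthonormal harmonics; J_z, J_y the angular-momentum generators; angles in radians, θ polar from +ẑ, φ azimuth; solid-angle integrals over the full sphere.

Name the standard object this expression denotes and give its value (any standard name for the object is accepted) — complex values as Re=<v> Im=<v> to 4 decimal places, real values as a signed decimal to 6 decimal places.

This is a Clebsch–Gordan (vector-coupling) coefficient.
triangle: 1!×1!×5!/8! = 120/40320
(j±m)!: 0!×2!×6!×0!×5!×1! = 172800
prefactor² = (2J+1)×Δ×N² = 3600
  k=1: −1/(1!×0!×1!×5!×0!×0!) = -1/120
Σ = -1/120  ⇒  CG² = 3600×(-1/120)² = 1/4
CG = −√(1/4) = -0.500000

Clebsch–Gordan coefficient, −√(1/4) ≈ -0.500000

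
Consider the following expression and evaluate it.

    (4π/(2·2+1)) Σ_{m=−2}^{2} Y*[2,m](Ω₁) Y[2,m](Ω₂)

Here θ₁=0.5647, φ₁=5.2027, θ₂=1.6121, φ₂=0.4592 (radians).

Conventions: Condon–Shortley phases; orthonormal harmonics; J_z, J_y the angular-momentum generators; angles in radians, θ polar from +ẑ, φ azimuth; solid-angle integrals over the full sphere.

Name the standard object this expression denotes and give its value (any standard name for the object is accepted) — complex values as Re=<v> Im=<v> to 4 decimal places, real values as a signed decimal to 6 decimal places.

This sum is the spherical-harmonic addition theorem: it equals the Legendre polynomial P_l(cos γ) of the angle γ between the two directions.
Term-by-term m-sum for l=2 (normalisation 4π/5 = 2.513274):
  term(m=-2) = (-0.042578, -0.002653)   from Y*(Ω₁)=(-0.061565, -0.091915), Y(Ω₂)=(0.234104, -0.306422)
  term(m=-1) = (-0.000346, 0.011126)   from Y*(Ω₁)=(0.164463, -0.308106), Y(Ω₂)=(-0.028571, 0.014127)
  term(m=+0) = (-0.112897, 0.000000)   from Y*(Ω₁)=(0.359800, -0.000000), Y(Ω₂)=(-0.313778, 0.000000)
  term(m=+1) = (-0.000346, -0.011126)   from Y*(Ω₁)=(-0.164463, -0.308106), Y(Ω₂)=(0.028571, 0.014127)
  term(m=+2) = (-0.042578, 0.002653)   from Y*(Ω₁)=(-0.061565, 0.091915), Y(Ω₂)=(0.234104, 0.306422)
Σ over m = (-0.198745, 0.000000); ×(4π/5) → (-0.499500, 0.000000). Real part: -0.499500

Legendre polynomial (addition theorem), -0.499500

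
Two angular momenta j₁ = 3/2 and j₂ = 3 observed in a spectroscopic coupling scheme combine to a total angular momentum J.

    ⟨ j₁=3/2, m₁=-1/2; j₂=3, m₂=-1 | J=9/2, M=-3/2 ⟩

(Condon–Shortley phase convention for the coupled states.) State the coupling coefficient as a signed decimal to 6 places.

triangle: 0!·3!·6!/10! = 4320/3628800
(j±m)!: 1!·2!·2!·4!·3!·6! = 414720
prefactor² = (2J+1)·Δ·N² = 34560/7
  k=0: +1/(0!·0!·2!·2!·1!·4!) = 1/96
Σ = 1/96  ⇒  CG² = 34560/7·(1/96)² = 15/28
CG = +√(15/28) = +0.731925

+0.731925  (= +√(15/28))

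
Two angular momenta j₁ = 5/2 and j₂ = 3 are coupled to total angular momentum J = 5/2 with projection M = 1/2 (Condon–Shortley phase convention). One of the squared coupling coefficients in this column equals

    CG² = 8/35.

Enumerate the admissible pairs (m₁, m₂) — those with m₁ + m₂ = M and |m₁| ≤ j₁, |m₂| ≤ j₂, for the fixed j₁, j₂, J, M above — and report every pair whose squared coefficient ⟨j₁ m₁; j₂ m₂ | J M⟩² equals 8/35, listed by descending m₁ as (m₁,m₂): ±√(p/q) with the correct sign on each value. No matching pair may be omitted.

Admissible pairs with m₁+m₂ = M = 1/2: (-5/2,3), (-3/2,2), (-1/2,1), (1/2,0), (3/2,-1), (5/2,-2)
  (m₁,m₂)=(5/2,-2): CG² = 5/14, CG = +√(5/14)
  (m₁,m₂)=(3/2,-1): CG² = 1/35, CG = −√(1/35)
  (m₁,m₂)=(1/2,0): CG² = 8/105, CG = −√(8/105)
  (m₁,m₂)=(-1/2,1): CG² = 8/35, CG = +√(8/35)   ← matches the target
  (m₁,m₂)=(-3/2,2): CG² = 1/14, CG = −√(1/14)
  (m₁,m₂)=(-5/2,3): CG² = 5/21, CG = −√(5/21)
Pairs with CG² = 8/35: (-1/2,1): +√(8/35)

(-1/2,1): +√(8/35)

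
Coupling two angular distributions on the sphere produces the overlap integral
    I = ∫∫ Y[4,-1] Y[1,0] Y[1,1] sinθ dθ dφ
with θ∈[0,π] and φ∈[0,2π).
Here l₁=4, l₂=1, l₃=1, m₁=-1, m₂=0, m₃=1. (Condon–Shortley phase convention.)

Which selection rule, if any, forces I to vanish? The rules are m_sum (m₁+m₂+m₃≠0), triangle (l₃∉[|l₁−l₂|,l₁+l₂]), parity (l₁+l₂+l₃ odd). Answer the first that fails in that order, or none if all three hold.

Σmᵢ = 0  ✓
l₃∈[|l₁−l₂|,l₁+l₂]=[3,5] required, l₃=1 fails  ✗
Σlᵢ = 6 ⇒ even

triangle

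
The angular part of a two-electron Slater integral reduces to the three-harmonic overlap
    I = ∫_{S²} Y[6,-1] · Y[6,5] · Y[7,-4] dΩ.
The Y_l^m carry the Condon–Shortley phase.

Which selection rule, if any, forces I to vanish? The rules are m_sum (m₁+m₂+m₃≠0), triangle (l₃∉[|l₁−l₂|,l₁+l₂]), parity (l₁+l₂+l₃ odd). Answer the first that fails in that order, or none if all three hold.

parity

m₁+m₂+m₃ = -1 + 5 − 4 = 0  ✓
triangle: |6−6|=0 ≤ l₃=7 ≤ 6+6=12  ✓
parity: l₁+l₂+l₃ = 19 is odd  ✗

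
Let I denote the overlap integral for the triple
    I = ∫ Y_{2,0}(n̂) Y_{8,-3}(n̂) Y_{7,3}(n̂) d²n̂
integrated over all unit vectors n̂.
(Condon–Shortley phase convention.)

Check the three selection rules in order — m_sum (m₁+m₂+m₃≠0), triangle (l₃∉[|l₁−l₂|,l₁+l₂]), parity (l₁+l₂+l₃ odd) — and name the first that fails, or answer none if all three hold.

azimuthal sum: 0 − 3 + 3 = 0  ✓
6 ≤ 7 ≤ 10 (triangle on l)  ✓
L = 2 + 8 + 7 = 17 (odd)  ✗

parity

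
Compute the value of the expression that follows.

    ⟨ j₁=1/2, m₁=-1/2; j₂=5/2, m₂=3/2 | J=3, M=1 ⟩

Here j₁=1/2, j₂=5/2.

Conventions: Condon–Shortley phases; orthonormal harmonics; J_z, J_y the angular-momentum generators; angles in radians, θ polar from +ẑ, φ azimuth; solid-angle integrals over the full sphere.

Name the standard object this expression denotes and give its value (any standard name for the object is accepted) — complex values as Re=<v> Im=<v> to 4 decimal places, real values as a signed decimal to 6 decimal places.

Clebsch–Gordan coefficient, +√(1/3) ≈ +0.577350

This is a Clebsch–Gordan (vector-coupling) coefficient.
triangle: 0!×1!×5!/7! = 120/5040
(j±m)!: 0!×1!×4!×1!×4!×2! = 1152
prefactor² = (2J+1)×Δ×N² = 192
  k=0: +1/(0!×0!×1!×4!×0!×1!) = 1/24
Σ = 1/24  ⇒  CG² = 192×(1/24)² = 1/3
CG = +√(1/3) = +0.577350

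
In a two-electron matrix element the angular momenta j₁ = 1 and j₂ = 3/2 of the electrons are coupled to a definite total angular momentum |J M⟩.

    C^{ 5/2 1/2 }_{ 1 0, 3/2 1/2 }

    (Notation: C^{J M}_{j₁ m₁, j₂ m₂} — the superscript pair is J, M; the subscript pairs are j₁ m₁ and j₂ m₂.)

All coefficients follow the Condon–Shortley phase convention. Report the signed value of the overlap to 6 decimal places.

+0.774597

triangle: 0!×2!×3!/6! = 12/720
(j±m)!: 1!×1!×2!×1!×3!×2! = 24
prefactor² = (2J+1)×Δ×N² = 12/5
  k=0: +1/(0!×0!×1!×2!×1!×1!) = 1/2
Σ = 1/2  ⇒  CG² = 12/5×(1/2)² = 3/5
CG = +√(3/5) = +0.774597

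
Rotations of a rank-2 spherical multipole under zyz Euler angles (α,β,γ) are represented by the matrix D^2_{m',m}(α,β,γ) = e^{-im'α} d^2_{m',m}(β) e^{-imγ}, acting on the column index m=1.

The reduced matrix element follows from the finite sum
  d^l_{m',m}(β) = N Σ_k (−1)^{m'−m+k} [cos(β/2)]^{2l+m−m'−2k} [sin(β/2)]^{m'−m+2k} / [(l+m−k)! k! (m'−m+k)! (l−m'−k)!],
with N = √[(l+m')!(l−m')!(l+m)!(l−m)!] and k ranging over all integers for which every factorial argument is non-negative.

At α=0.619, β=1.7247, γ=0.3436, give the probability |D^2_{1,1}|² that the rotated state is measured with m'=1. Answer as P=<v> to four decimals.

D^2_{1,1}(0.6190,1.7247,0.3436) = e^{-i·1·0.6190}·d^2_{1,1}(1.7247)·e^{-i·1·0.3436}. Compute d first:
c=cos(1.724700/2)=0.650655, s=sin(1.724700/2)=0.759374; N=√[6·1·6·1]=6.000000
k: max(0,(1)−(1))=0 … min(2+(1),2−(1))=1
  k=0: (−1)^0·6.0000/(6)·0.6507^4·0.7594^0 = +0.179227
  k=1: (−1)^1·6.0000/(2)·0.6507^2·0.7594^2 = -0.732375
d^2_{1,1}(1.7247) = +0.179227 -0.732375 = -0.553148
|D^2_{1,1}|² = |d^2_{1,1}(β)|² = (-0.553148)² = 0.305973 (the z-rotation phases have unit modulus)

P=0.3060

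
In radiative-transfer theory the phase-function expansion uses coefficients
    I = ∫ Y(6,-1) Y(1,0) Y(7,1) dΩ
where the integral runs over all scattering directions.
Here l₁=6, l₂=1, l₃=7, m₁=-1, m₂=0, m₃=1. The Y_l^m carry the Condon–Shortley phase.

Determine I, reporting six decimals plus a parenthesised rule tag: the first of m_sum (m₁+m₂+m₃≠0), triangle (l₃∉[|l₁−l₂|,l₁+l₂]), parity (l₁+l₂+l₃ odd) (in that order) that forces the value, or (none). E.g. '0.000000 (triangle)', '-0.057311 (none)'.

-0.242415 (none)

Checks pass: Σm=0; 14 even; l₃=7∈[5,7].
(2·6+1)(2·1+1)(2·7+1) = 585
Δ: 0! 12! 2! / 15! → 1/1365
sum: t=0:+1/518400 = 1/518400
3j²(6 1 7; 0 0 0) = Δ·Π!·Σ² = 7/195  (sign -1)
sum: t=0:+1/604800 = 1/604800
3j²(6 1 7; -1 0 1) = Δ·Π!·Σ² = 16/455  (sign +1)
combine: 4πI² = 585·7/195·16/455 = 48/65
take √, sign -1: I = -0.24241473
No selection rule forces the value: the integral is nonzero (none).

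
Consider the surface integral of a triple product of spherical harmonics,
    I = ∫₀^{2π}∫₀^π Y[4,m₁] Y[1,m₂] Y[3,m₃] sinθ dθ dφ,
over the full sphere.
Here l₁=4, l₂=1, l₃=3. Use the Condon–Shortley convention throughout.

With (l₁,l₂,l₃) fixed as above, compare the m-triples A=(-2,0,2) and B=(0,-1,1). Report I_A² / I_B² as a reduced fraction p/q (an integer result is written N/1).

2/1

l's match ⇒ only the (l;m) 3-j factors differ between A and B.
A: triangle coeff Δ(4,1,3) = 1/252; Σ_t [1,1]: t=1:−1/120 = -1/120; (3j)²=1/21 [(4 1 3; -2 0 2)], sign=+1
B: triangle coeff Δ(4,1,3) = 1/252; Σ_t [0,0]: t=0:+1/96 = 1/96; (3j)²=1/42 [(4 1 3; 0 -1 1)], sign=+1
I_A²/I_B² = (1/21)/(1/42) = 2/1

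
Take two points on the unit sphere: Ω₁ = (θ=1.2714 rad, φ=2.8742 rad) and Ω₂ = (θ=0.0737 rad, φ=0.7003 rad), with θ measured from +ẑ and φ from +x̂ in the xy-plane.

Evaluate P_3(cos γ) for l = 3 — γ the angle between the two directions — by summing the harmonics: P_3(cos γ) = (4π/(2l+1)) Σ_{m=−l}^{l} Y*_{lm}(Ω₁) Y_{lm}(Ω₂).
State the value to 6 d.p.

Summing Y*_{l m}(θ₁,φ₁)·Y_{l m}(θ₂,φ₂) over m ∈ [−3, 3]; prefactor 4π/(2·3+1) = 1.795196:
  [-3]  conj(Y_{3,-3})(Ω₁) = (-0.253020, 0.261657) ; Y_{3,-3}(Ω₂) = (-0.000084, -0.000144) ; Δ = (0.000059, 0.000014)
  [-2]  conj(Y_{3,-2})(Ω₁) = (0.236781, -0.140261) ; Y_{3,-2}(Ω₂) = (0.000936, -0.005446) ; Δ = (-0.000542, -0.001421)
  [-1]  conj(Y_{3,-1})(Ω₁) = (0.168286, -0.046103) ; Y_{3,-1}(Ω₂) = (0.072292, -0.060927) ; Δ = (0.009357, -0.013586)
  [+0]  conj(Y_{3,0})(Ω₁) = (-0.282324, -0.000000) ; Y_{3,0}(Ω₂) = (0.734238, 0.000000) ; Δ = (-0.207293, -0.000000)
  [+1]  conj(Y_{3,1})(Ω₁) = (-0.168286, -0.046103) ; Y_{3,1}(Ω₂) = (-0.072292, -0.060927) ; Δ = (0.009357, 0.013586)
  [+2]  conj(Y_{3,2})(Ω₁) = (0.236781, 0.140261) ; Y_{3,2}(Ω₂) = (0.000936, 0.005446) ; Δ = (-0.000542, 0.001421)
  [+3]  conj(Y_{3,3})(Ω₁) = (0.253020, 0.261657) ; Y_{3,3}(Ω₂) = (0.000084, -0.000144) ; Δ = (0.000059, -0.000014)
Accumulated sum (-0.189546, -0.000000); after 4π/(2l+1) scaling, (-0.340272, -0.000000) ⇒ P_3 = -0.340272

-0.340272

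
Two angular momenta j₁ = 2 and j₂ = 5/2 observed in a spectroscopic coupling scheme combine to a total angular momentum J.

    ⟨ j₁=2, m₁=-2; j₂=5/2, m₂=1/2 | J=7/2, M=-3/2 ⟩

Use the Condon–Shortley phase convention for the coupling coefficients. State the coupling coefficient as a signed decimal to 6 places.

−√(8/21) ≈ -0.617213

√[8·1!3!4!/9! · 0!4!3!2!2!5!] = √(1536/7)
  +(−1)^1/∏(1,0,3,2,0,2)! = -1/24  (running -1/24)
⟨..|..⟩ = √(1536/7)·(-1/24) = -0.617213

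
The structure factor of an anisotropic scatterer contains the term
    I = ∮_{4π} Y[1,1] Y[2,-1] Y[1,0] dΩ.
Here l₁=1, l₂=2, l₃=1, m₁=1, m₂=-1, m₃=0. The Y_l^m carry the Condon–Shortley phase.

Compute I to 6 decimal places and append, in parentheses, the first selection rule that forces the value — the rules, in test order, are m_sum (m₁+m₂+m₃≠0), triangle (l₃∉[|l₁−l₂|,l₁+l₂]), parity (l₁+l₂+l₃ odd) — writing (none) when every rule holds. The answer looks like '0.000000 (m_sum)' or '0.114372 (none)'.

-0.218510 (none)

Checks pass: Σm=0; 4 even; l₃=1∈[1,3].
(2·1+1)(2·2+1)(2·1+1) = 45
Δ: 2! 0! 2! / 5! → 1/30
sum: t=1:−1/1 = -1/1
3j²(1 2 1; 0 0 0) = Δ·Π!·Σ² = 2/15  (sign +1)
sum: t=0:+1/2 = 1/2
3j²(1 2 1; 1 -1 0) = Δ·Π!·Σ² = 1/10  (sign -1)
combine: 4πI² = 45·2/15·1/10 = 3/5
take √, sign -1: I = -0.21850969
No selection rule forces the value: the integral is nonzero (none).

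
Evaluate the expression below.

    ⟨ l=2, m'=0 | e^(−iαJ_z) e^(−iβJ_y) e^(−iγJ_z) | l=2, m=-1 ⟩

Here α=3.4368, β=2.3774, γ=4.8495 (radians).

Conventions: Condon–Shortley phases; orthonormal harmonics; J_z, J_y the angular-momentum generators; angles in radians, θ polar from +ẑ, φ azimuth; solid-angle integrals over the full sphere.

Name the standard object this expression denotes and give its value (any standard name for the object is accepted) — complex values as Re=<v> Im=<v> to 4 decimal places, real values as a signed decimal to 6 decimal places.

Wigner D-matrix element, Re=0.0836 Im=-0.6061

This is a Wigner D-matrix element — the rotation-matrix element ⟨l m'| R(α,β,γ) |l m⟩ in the angular-momentum basis.
D^2_{0,-1}(3.4368,2.3774,4.8495) = e^{-i·0·3.4368}·d^2_{0,-1}(2.3774)·e^{-i·-1·4.8495}. Compute d first:
With c≡cos(β/2)=0.372866 and s≡sin(β/2)=0.927885, N=[2·2·1·6]^{1/2}=4.898979
The bounds max(0,m−m')=0 and min(l+m,l−m')=1 give 2 terms
  k=0: (−1)^1·4.8990/(2)·0.3729^3·0.9279^1 = -0.117823
  k=1: (−1)^2·4.8990/(2)·0.3729^1·0.9279^3 = +0.729645
d^2_{0,-1}(2.3774) = -0.117823 +0.729645 = +0.611822
Attach z-rotation phases: D = e^{-i(0)(3.4368)}·(+0.611822)·e^{-i(-1)(4.8495)} = +0.083625-0.606080i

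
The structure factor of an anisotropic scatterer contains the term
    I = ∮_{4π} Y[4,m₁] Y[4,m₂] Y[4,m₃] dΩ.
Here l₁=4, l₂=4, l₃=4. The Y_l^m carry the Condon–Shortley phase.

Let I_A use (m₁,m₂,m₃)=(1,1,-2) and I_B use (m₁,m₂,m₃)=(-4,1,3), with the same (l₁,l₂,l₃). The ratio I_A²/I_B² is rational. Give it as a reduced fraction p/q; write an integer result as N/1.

Shared (l₁,l₂,l₃)=(4,4,4): N and (l;000)² cancel in I_A²/I_B².
A: Δ = 4!·4!·4!/13! = 1/450450; Racah Σ t=1..3: t=1:−1/576 t=2:+1/144 t=3:−1/576 = 1/288; ⇒ 3j(4 4 4; 1 1 -2)² = 20/1001, sgn +1
B: Δ = 4!·4!·4!/13! = 1/450450; Racah Σ t=4..4: t=4:+1/3456 = 1/3456; ⇒ 3j(4 4 4; -4 1 3)² = 35/1287, sgn -1
I_A²/I_B² = (20/1001)/(35/1287) = 36/49

36/49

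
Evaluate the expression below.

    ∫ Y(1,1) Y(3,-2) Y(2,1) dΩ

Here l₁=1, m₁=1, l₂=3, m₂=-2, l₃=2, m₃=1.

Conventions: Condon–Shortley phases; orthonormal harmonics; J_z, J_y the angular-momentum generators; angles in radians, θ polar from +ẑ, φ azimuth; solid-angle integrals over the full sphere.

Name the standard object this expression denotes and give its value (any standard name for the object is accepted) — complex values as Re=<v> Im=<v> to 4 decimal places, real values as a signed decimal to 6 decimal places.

This is a Gaunt coefficient — the integral of a triple product of spherical harmonics over the sphere.
Checks pass: Σm=0; 6 even; l₃=2∈[2,4].
(2·1+1)(2·3+1)(2·2+1) = 105
Δ: 2! 0! 4! / 7! → 1/105
sum: t=1:−1/4 = -1/4
3j²(1 3 2; 0 0 0) = Δ·Π!·Σ² = 3/35  (sign -1)
sum: t=0:+1/12 = 1/12
3j²(1 3 2; 1 -2 1) = Δ·Π!·Σ² = 2/21  (sign -1)
combine: 4πI² = 105·3/35·2/21 = 6/7
take √, sign +1: I = 0.26116903

Gaunt coefficient, +0.261169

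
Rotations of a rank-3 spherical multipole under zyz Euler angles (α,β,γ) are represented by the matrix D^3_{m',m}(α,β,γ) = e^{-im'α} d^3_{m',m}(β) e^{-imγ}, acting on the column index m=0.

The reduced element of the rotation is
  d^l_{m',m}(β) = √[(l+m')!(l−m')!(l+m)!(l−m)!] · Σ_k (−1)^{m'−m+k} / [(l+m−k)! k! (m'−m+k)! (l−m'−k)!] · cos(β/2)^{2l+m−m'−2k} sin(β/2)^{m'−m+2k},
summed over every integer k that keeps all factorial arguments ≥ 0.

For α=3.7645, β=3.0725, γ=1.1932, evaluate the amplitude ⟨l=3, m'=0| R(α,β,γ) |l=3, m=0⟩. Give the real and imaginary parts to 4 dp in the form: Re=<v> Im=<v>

D^3_{0,0}(3.7645,3.0725,1.1932) = e^{-i·0·3.7645}·d^3_{0,0}(3.0725)·e^{-i·0·1.1932}. Compute d first:
c=cos(3.072500/2)=0.034539, s=sin(3.072500/2)=0.999403; N=√[6·6·6·6]=36.000000
The bounds max(0,m−m')=0 and min(l+m,l−m')=3 give 4 terms
  k=0: (−1)^0·36.0000/(36)·0.0345^6·0.9994^0 = +0.000000
  k=1: (−1)^1·36.0000/(4)·0.0345^4·0.9994^2 = -0.000013
  k=2: (−1)^2·36.0000/(4)·0.0345^2·0.9994^4 = +0.010711
  k=3: (−1)^3·36.0000/(36)·0.0345^0·0.9994^6 = -0.996425
d^3_{0,0}(3.0725) = +0.000000 -0.000013 +0.010711 -0.996425 = -0.985727
Phases: e^{-i·(0)·3.7645}=+1.000000+0.000000i, e^{-i·(0)·1.1932}=+1.000000+0.000000i ⇒ D=-0.985727+0.000000i

Re=-0.9857 Im=0.0000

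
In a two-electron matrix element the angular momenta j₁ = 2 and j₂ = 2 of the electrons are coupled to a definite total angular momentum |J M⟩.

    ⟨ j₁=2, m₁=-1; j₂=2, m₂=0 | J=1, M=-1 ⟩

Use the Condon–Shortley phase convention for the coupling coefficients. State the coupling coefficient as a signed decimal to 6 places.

+0.547723  (= +√(3/10))

√[3·3!1!1!/6! · 1!3!2!2!0!2!] = √(6/5)
  +(−1)^2/∏(2,1,1,0,0,1)! = 1/2  (running 1/2)
⟨..|..⟩ = √(6/5)·(1/2) = +0.547723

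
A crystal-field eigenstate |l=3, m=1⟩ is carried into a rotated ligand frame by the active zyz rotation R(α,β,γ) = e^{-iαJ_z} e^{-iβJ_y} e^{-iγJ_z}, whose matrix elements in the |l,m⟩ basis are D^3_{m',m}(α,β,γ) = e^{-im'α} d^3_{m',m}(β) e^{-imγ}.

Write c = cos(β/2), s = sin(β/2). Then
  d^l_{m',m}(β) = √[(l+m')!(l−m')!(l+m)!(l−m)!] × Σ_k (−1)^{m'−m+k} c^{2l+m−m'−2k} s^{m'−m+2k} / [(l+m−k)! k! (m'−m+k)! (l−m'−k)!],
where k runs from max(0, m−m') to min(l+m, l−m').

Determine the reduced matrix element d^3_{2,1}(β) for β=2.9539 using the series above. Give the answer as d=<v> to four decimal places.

d^3_{2,1}(β=2.9539) via the finite sum:
Half-angle: c=0.093709, s=0.995600. N=√(120·1·24·2)=75.894664
k: max(0,(1)−(2))=0 … min(3+(1),3−(2))=1
  k=0: (−1)^1·75.8947/(24)·0.0937^5·0.9956^1 = -0.000023
  k=1: (−1)^2·75.8947/(12)·0.0937^3·0.9956^3 = +0.005136
d^3_{2,1}(2.9539) = -0.000023 +0.005136 = +0.005113

d=0.0051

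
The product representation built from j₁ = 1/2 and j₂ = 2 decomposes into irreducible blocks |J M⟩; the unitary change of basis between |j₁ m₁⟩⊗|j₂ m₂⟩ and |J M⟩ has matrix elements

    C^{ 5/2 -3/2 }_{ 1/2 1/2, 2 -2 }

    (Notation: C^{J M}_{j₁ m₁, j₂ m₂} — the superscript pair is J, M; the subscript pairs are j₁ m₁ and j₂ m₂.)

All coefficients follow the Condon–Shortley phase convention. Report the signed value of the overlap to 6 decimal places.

+√(1/5) = +0.447214

√[6·0!1!4!/6! · 1!0!0!4!1!4!] = √(576/5)
  +(−1)^0/∏(0,0,0,0,1,4)! = 1/24  (running 1/24)
⟨..|..⟩ = √(576/5)·(1/24) = +0.447214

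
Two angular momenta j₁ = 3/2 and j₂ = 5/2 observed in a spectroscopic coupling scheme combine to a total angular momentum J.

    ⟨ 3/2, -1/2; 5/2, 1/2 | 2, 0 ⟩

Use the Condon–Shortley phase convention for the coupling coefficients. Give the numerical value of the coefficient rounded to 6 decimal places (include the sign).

triangle: 2!×1!×3!/7! = 12/5040
(j±m)!: 1!×2!×3!×2!×2!×2! = 96
prefactor² = (2J+1)×Δ×N² = 8/7
  k=1: −1/(1!×1!×1!×2!×0!×1!) = -1/2
  k=2: +1/(2!×0!×0!×1!×1!×2!) = 1/4
Σ = -1/4  ⇒  CG² = 8/7×(-1/4)² = 1/14
CG = −√(1/14) = -0.267261

-0.267261  (= −√(1/14))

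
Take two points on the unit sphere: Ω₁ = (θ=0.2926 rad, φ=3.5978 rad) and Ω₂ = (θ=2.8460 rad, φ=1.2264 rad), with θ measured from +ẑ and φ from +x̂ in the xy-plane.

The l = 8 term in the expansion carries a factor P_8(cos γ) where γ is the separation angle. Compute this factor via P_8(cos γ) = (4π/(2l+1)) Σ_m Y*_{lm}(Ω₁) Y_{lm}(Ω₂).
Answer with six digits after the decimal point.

Term-by-term m-sum for l=8 (normalisation 4π/17 = 0.739198):
  m=-8: (-0.00002 - 0.00001j) × (-0.00002 + 0.00001j) = 0.00000 + 0.00000j  (running Σ = 0.00000 + 0.00000j)
  m=-7: (0.00033 + 0.00002j) × (0.00023 + 0.00026j) = 0.00000 + 0.00000j  (running Σ = 0.00000 + 0.00000j)
  m=-6: (-0.00254 + 0.00109j) × (0.00139 - 0.00258j) = -0.00000 + 0.00001j  (running Σ = -0.00000 + 0.00001j)
  m=-5: (0.01090 - 0.01267j) × (-0.01730 - 0.00264j) = -0.00022 + 0.00019j  (running Σ = -0.00022 + 0.00020j)
  m=-4: (-0.01871 + 0.07207j) × (0.01480 + 0.07565j) = -0.00573 - 0.00035j  (running Σ = -0.00595 - 0.00015j)
  m=-3: (-0.04813 - 0.23483j) × (0.21056 - 0.12553j) = -0.03962 - 0.04341j  (running Σ = -0.04557 - 0.04356j)
  m=-2: (0.31614 + 0.40870j) × (-0.40227 - 0.33119j) = 0.00819 - 0.26911j  (running Σ = -0.03738 - 0.31267j)
  m=-1: (-0.52721 - 0.25872j) × (-0.19584 + 0.54598j) = 0.24450 - 0.23718j  (running Σ = 0.20712 - 0.54984j)
  m=0: (-0.04999 + 0.00000j) × (-0.06481 + 0.00000j) = 0.00324 + 0.00000j  (running Σ = 0.21036 - 0.54984j)
  m=1: (0.52721 - 0.25872j) × (0.19584 + 0.54598j) = 0.24450 + 0.23718j  (running Σ = 0.45486 - 0.31267j)
  m=2: (0.31614 - 0.40870j) × (-0.40227 + 0.33119j) = 0.00819 + 0.26911j  (running Σ = 0.46305 - 0.04356j)
  m=3: (0.04813 - 0.23483j) × (-0.21056 - 0.12553j) = -0.03962 + 0.04341j  (running Σ = 0.42343 - 0.00015j)
  m=4: (-0.01871 - 0.07207j) × (0.01480 - 0.07565j) = -0.00573 + 0.00035j  (running Σ = 0.41771 + 0.00020j)
  m=5: (-0.01090 - 0.01267j) × (0.01730 - 0.00264j) = -0.00022 - 0.00019j  (running Σ = 0.41748 + 0.00001j)
  m=6: (-0.00254 - 0.00109j) × (0.00139 + 0.00258j) = -0.00000 - 0.00001j  (running Σ = 0.41748 + 0.00000j)
  m=7: (-0.00033 + 0.00002j) × (-0.00023 + 0.00026j) = 0.00000 - 0.00000j  (running Σ = 0.41748 + 0.00000j)
  m=8: (-0.00002 + 0.00001j) × (-0.00002 - 0.00001j) = 0.00000 - 0.00000j  (running Σ = 0.41748 - 0.00000j)
Σ over m = 0.41748 - 0.00000j; ×(4π/17) → 0.30860 - 0.00000j. Real part: 0.308602

0.308602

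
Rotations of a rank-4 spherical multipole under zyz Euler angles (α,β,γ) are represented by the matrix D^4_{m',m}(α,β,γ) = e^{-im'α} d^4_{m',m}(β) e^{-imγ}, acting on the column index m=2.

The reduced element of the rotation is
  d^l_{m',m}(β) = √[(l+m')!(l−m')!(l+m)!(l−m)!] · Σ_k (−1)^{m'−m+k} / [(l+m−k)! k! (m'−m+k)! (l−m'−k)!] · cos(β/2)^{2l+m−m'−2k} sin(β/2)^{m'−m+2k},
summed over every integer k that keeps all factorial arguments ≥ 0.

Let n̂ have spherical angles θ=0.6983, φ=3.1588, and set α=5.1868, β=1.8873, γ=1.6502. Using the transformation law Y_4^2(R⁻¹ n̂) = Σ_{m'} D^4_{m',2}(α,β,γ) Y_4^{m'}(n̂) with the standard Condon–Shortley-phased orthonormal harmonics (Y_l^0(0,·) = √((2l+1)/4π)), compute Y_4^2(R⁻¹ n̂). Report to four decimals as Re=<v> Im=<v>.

Need the full column D^4_{m',2} for m'=−4..4 at α=5.1868, β=1.8873, γ=1.6502.
cos(β/2)=0.586837, sin(β/2)=0.809705
d^4_{-4,2}: single k=6 term ⇒ +0.513542;  D = +0.085890-0.506308i
d^4_{-3,2}: k∈[5..6] ⇒ +0.789536 -0.501038 = +0.288498;  D = +0.275064-0.087011i
d^4_{-2,2}: k∈[4..6] ⇒ +0.764659 -1.164603 +0.184764 = -0.215180;  D = -0.151451-0.152856i
d^4_{-1,2}: k∈[3..5] ⇒ +0.522495 -1.492083 +0.568124 = -0.401465;  D = +0.124611-0.381636i
d^4_{0,2}: k∈[2..4] ⇒ +0.254026 -1.289635 +0.920699 = -0.114909;  D = +0.113463-0.018172i
d^4_{1,2}: k∈[1..3] ⇒ +0.082335 -0.783742 +0.994722 = +0.293315;  D = -0.173567-0.236449i
d^4_{2,2}: k∈[0..2] ⇒ +0.014065 -0.321320 +0.764659 = +0.457404;  D = +0.204361-0.409213i
d^4_{3,2}: k∈[0..1] ⇒ -0.072612 +0.414717 = +0.342105;  D = +0.342083-0.003847i
d^4_{4,2}: single k=0 term ⇒ +0.141689;  D = +0.066139+0.125305i
Y_4^{m'}(θ=0.6983,φ=3.1588) and Σ D·Y over m':
  (+0.0859-0.5063i)·(+0.0754-0.0052i)  (+0.2751-0.0870i)·(-0.2544+0.0131i)  (-0.1515-0.1529i)·(+0.4293-0.0148i)  (+0.1246-0.3816i)·(-0.2578+0.0044i)  (+0.1135-0.0182i)·(-0.2702+0.0000i)  (-0.1736-0.2364i)·(+0.2578+0.0044i)  (+0.2044-0.4092i)·(+0.4293+0.0148i)  (+0.3421-0.0038i)·(+0.2544+0.0131i)  (+0.0661+0.1253i)·(+0.0754+0.0052i)
Y_4^2(R⁻¹ n̂) = -0.051838-0.193492i

Re=-0.0518 Im=-0.1935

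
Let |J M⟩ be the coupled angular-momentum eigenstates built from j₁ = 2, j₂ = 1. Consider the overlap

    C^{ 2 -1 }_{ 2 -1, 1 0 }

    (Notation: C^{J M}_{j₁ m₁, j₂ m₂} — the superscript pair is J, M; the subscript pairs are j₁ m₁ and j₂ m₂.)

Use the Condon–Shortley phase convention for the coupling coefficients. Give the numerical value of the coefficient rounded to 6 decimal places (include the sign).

-0.408248

√[5·1!3!1!/6! · 1!3!1!1!1!3!] = √(3/2)
  +(−1)^0/∏(0,1,3,1,0,0)! = 1/6  (running 1/6)
  +(−1)^1/∏(1,0,2,0,1,1)! = -1/2  (running -1/3)
⟨..|..⟩ = √(3/2)·(-1/3) = -0.408248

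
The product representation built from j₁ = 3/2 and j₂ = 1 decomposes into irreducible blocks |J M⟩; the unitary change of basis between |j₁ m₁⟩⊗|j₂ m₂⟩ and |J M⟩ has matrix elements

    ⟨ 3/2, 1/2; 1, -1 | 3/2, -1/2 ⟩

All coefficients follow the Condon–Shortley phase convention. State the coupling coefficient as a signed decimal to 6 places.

j₁+j₂−J=1  J+j₁−j₂=2  J−j₁+j₂=1  j₁+j₂+J+1=5
(j₁±m₁, j₂±m₂, J±M) = (2,1,0,2,1,2)
P² = 8/15
sum k=0..0:
  [0] +1/1 = 1
S = 1
C² = P²·S² = 8/15 ; C = +0.730297

+√(8/15) ≈ +0.730297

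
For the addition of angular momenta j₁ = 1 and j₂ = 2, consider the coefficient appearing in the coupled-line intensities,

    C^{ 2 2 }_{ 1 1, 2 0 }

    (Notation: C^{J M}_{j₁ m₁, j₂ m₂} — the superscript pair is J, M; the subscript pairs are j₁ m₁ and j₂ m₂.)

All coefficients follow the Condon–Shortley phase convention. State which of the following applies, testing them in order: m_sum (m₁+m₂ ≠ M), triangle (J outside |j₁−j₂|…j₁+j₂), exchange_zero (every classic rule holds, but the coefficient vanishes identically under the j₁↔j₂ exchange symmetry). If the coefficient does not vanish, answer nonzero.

m-sum: m₁+m₂ = 1+0 = 1, M = 2  ✗ ⇒ coefficient is 0

m_sum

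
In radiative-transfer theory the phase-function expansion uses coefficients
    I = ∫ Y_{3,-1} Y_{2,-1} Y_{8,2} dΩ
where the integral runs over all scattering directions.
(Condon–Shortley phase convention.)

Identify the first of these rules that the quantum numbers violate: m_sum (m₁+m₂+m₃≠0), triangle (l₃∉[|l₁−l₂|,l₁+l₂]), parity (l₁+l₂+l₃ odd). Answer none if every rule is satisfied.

triangle

Σmᵢ = 0  ✓
l₃∈[|l₁−l₂|,l₁+l₂]=[1,5] required, l₃=8 fails  ✗
Σlᵢ = 13 ⇒ odd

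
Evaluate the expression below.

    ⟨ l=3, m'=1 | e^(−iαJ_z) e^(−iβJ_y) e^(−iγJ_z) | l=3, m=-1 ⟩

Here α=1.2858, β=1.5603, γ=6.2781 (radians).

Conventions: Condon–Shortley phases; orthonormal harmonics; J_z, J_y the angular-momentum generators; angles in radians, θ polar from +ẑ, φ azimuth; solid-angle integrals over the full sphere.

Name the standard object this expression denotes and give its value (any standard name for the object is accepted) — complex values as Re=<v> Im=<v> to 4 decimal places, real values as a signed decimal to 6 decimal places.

Wigner D-matrix element, Re=-0.0305 Im=0.1062

This is a Wigner D-matrix element — the rotation-matrix element ⟨l m'| R(α,β,γ) |l m⟩ in the angular-momentum basis.
First d^3_{1,-1}(β=1.5603), then the phase factors e^{-i(1)α} and e^{-i(-1)γ}:
Half-angle: c=0.710808, s=0.703386. N=√(24·2·2·24)=48.000000
The bounds max(0,m−m')=0 and min(l+m,l−m')=2 give 3 terms
  k=0: (−1)^2·48.0000/(8)·0.7108^4·0.7034^2 = +0.757789
  k=1: (−1)^3·48.0000/(6)·0.7108^2·0.7034^4 = -0.989395
  k=2: (−1)^4·48.0000/(48)·0.7108^0·0.7034^6 = +0.121105
d^3_{1,-1}(1.5603) = +0.757789 -0.989395 +0.121105 = -0.110501
Attach z-rotation phases: D = e^{-i(1)(1.2858)}·(-0.110501)·e^{-i(-1)(6.2781)} = -0.030528+0.106200i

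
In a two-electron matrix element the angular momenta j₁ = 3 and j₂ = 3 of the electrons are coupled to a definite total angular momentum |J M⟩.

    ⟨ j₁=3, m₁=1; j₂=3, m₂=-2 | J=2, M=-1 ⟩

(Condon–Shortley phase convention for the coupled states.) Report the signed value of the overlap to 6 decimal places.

−√(5/28) ≈ -0.422577

√[5·4!2!2!/9! · 4!2!1!5!1!3!] = √(320/7)
  +(−1)^0/∏(0,4,2,1,0,1)! = 1/48  (running 1/48)
  +(−1)^1/∏(1,3,1,0,1,2)! = -1/12  (running -1/16)
⟨..|..⟩ = √(320/7)·(-1/16) = -0.422577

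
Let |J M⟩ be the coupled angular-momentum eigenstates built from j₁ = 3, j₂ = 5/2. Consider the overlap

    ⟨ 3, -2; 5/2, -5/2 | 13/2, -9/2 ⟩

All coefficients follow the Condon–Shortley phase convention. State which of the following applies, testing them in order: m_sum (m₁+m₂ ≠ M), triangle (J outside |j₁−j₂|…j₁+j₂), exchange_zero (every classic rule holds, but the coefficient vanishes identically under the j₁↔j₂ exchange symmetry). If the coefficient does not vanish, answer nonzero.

m-sum: m₁+m₂ = -2+(-5/2) = -9/2, M = -9/2  ✓
triangle: need |j₁−j₂| ≤ J ≤ j₁+j₂, i.e. J ∈ [1/2, 11/2]; J = 13/2 is outside ✗ ⇒ coefficient is 0

triangle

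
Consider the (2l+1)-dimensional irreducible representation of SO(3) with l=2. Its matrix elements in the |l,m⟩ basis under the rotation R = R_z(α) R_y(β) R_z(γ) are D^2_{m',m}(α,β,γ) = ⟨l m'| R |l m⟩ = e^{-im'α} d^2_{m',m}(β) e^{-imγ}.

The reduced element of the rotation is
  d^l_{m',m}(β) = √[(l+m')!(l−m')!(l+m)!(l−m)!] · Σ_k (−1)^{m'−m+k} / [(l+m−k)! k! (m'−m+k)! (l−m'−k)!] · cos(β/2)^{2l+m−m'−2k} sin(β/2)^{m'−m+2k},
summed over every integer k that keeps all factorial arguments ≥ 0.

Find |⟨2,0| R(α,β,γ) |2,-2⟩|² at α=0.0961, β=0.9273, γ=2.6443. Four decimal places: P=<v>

First d^2_{0,-2}(β=0.9273), then the phase factors e^{-i(0)α} and e^{-i(-2)γ}:
With c≡cos(β/2)=0.894426 and s≡sin(β/2)=0.447216, N=[2·2·1·24]^{1/2}=9.797959
The bounds max(0,m−m')=0 and min(l+m,l−m')=0 give 1 term
  k=0: (−1)^2·9.7980/(4)·0.8944^2·0.4472^2 = +0.391921
d^2_{0,-2}(0.9273) = +0.391921
|D^2_{0,-2}|² = |d^2_{0,-2}(β)|² = (+0.391921)² = 0.153602 (the z-rotation phases have unit modulus)

P=0.1536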